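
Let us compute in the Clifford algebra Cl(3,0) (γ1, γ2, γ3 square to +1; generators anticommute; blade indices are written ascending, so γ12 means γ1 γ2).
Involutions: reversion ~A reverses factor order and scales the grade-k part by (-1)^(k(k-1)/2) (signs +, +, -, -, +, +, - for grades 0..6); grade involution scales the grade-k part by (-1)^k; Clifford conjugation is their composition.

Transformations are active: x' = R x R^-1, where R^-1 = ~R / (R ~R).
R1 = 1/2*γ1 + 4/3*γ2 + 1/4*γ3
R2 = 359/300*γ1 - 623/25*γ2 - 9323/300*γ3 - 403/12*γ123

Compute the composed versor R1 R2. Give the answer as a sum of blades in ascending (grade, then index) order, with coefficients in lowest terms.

Distribute over the terms of R1 (each basis-blade product reordered to ascending indices, repeated generators contracted through their squares):
(1/2*γ1) R2 = 359/600 - 623/50*γ12 - 9323/600*γ13 - 403/24*γ23
(4/3*γ2) R2 = -2492/75 - 359/225*γ12 + 403/9*γ13 - 9323/225*γ23
(1/4*γ3) R2 = -9323/1200 - 403/48*γ12 - 359/1200*γ13 + 623/100*γ23
Summing the partial products and collecting blades:
Answer: -16159/400 - 3233/144*γ12 + 20837/720*γ13 - 18719/360*γ23


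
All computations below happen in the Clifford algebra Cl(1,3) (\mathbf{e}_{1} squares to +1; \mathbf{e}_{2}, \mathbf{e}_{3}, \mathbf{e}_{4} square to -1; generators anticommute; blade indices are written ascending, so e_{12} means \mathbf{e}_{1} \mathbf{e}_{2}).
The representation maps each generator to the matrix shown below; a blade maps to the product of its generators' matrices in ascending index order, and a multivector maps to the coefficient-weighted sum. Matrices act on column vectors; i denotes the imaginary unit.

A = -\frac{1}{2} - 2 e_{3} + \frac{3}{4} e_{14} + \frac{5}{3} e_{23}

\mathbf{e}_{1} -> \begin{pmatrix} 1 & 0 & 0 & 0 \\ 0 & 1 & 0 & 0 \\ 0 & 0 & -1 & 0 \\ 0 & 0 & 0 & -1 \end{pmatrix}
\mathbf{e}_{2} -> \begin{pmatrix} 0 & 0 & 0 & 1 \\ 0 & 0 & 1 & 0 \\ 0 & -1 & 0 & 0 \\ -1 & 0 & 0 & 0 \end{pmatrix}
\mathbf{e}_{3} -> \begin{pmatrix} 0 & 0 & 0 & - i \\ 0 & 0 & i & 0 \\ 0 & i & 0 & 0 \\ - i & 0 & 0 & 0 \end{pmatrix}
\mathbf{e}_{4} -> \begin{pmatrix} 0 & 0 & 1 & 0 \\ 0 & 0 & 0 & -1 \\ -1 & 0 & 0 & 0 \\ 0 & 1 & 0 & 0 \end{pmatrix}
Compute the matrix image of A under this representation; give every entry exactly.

Bivector images (products of the table entries): rho(e_{14}) = rho(\mathbf{e}_{1})rho(\mathbf{e}_{4}) = \begin{pmatrix} 0 & 0 & 1 & 0 \\ 0 & 0 & 0 & -1 \\ 1 & 0 & 0 & 0 \\ 0 & -1 & 0 & 0 \end{pmatrix}; rho(e_{23}) = rho(\mathbf{e}_{2})rho(\mathbf{e}_{3}) = \begin{pmatrix} - i & 0 & 0 & 0 \\ 0 & i & 0 & 0 \\ 0 & 0 & - i & 0 \\ 0 & 0 & 0 & i \end{pmatrix}.
M = (-\frac{1}{2})*1 + (-2)*rho(e_{3}) + (\frac{3}{4})*rho(e_{14}) + (\frac{5}{3})*rho(e_{23}), summed entrywise (1 is the identity matrix):
Answer: \begin{pmatrix} - \frac{1}{2} - \frac{5 i}{3} & 0 & \frac{3}{4} & 2 i \\ 0 & - \frac{1}{2} + \frac{5 i}{3} & - 2 i & - \frac{3}{4} \\ \frac{3}{4} & - 2 i & - \frac{1}{2} - \frac{5 i}{3} & 0 \\ 2 i & - \frac{3}{4} & 0 & - \frac{1}{2} + \frac{5 i}{3} \end{pmatrix}


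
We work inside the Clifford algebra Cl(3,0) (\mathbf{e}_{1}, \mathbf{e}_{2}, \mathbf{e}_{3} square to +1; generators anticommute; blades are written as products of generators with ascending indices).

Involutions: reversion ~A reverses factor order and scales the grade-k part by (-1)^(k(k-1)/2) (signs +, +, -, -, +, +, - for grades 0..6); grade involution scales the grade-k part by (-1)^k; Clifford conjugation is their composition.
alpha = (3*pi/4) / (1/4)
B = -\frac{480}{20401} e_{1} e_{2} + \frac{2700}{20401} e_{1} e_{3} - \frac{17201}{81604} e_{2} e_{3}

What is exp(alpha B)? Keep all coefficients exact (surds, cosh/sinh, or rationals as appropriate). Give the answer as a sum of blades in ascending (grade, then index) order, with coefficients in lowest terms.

B^2 term by term: the squares give (-\frac{480}{20401})^2*(e_{1} e_{2})^2 + (\frac{2700}{20401})^2*(e_{1} e_{3})^2 + (-\frac{17201}{81604})^2*(e_{2} e_{3})^2 = \frac{230400}{416200801}*(-1) + \frac{7290000}{416200801}*(-1) + \frac{295874401}{6659212816}*(-1) = -\frac{1}{16} (each basis 2-blade squares to minus the product of its generators' squares); cross terms between blades sharing an index anticommute and cancel. So B^2 = -\frac{1}{16}.
B^2 = -\frac{1}{16} — B^2 < 0, so the exponential closes trigonometrically: l = \frac{1}{4}, alpha*l = \frac{3 \pi}{4}, so exp(alpha B) = cos(\frac{3 \pi}{4}) + (sin(\frac{3 \pi}{4})/(\frac{1}{4}))*B = - \frac{\sqrt{2}}{2} + (2 \sqrt{2})*B.
Answer: - \frac{\sqrt{2}}{2} - \frac{960 \sqrt{2}}{20401} e_{1} e_{2} + \frac{5400 \sqrt{2}}{20401} e_{1} e_{3} - \frac{17201 \sqrt{2}}{40802} e_{2} e_{3}


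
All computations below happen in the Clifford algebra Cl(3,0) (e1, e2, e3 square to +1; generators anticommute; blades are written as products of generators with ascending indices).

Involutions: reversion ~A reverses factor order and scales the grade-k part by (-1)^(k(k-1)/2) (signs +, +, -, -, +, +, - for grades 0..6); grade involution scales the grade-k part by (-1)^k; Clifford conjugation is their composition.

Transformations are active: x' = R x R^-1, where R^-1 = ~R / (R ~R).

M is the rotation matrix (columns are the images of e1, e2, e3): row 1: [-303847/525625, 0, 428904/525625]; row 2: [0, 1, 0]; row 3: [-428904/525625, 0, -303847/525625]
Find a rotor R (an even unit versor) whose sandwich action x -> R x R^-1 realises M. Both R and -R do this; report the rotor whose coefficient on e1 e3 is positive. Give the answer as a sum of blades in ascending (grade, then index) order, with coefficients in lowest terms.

Method: write R = a + b12*e1 e2 + b13*e1 e3 + b23*e2 e3 with a^2 + b12^2 + b13^2 + b23^2 = 1 (so R^-1 = ~R). Expanding the columns R e_j ~R gives tr M = 4a^2 - 1 and, from the antisymmetric part, M21 - M12 = -4a*b12, M13 - M31 = 4a*b13, M32 - M23 = -4a*b23.
Here tr M = -82069/525625, so a^2 = (1 + tr M)/4 = 110889/525625 and a = ±333/725. Taking a = 333/725: M21 - M12 = 0, M13 - M31 = 857808/525625, M32 - M23 = 0, giving b12 = 0, b13 = 644/725, b23 = 0, i.e. R = 333/725 + 644/725*e1 e3.
Its e1 e3 coefficient is already positive.
Answer: 333/725 + 644/725*e1 e3. Uniqueness: Spin(3) -> SO(3) maps R and -R to the same rotation of trace -82069/525625; fixing the sign of the e1 e3 coefficient removes the ambiguity.


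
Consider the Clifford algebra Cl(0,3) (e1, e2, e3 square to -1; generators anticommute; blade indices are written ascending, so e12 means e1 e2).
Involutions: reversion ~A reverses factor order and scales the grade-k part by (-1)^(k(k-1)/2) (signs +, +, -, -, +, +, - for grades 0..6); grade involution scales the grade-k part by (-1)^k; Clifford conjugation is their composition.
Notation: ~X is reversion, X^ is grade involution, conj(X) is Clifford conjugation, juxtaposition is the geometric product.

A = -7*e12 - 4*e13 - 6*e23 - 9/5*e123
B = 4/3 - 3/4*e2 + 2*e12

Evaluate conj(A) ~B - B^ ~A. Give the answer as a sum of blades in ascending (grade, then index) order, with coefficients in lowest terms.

first term: 14 + 21/4*e1 - 81/10*e3 + 28/3*e12 - 319/60*e13 + 16*e23 + 3/5*e123
second term: -14 + 21/4*e1 - 81/10*e3 + 28/3*e12 - 319/60*e13 + 16*e23 - 3/5*e123
Answer: 28 + 6/5*e123


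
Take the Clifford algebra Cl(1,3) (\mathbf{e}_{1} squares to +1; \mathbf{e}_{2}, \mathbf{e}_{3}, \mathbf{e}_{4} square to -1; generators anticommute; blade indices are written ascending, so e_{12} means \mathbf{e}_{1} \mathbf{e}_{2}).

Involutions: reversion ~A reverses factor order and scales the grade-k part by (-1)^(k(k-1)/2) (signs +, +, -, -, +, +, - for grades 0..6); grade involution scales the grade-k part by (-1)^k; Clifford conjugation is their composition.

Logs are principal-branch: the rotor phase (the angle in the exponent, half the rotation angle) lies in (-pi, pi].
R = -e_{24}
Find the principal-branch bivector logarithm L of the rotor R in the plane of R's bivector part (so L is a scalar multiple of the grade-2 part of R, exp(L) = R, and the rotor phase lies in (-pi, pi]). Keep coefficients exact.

The scalar part of R is 0, so the principal-branch rotor phase is pinned; divide the bivector part by its sine to get the unit plane — L is the phase times that plane.
Concretely: cos(phase) = 0 gives phase = ±\frac{\pi}{2}, and since phase/sin(phase) is even the sign is immaterial: L = (phase/sin(phase)) * <R>_2 = (\frac{\pi}{2}) * <R>_2.
Answer: - \frac{\pi}{2} e_{24}


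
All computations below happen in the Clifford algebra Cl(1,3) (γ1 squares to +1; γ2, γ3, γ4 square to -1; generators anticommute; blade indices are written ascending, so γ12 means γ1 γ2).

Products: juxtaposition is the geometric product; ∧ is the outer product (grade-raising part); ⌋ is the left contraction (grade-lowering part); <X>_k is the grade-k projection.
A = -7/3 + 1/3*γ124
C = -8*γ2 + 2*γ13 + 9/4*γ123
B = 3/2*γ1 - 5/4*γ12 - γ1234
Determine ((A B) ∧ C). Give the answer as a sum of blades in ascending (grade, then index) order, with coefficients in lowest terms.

step 1: -7/2*γ1 - 1/3*γ3 - 5/12*γ4 + 35/12*γ12 + 1/2*γ24 + 7/3*γ1234
step 2: 28*γ12 - 8/3*γ23 - 10/3*γ24 - 5/6*γ134 - 1/16*γ1234
Answer: 28*γ12 - 8/3*γ23 - 10/3*γ24 - 5/6*γ134 - 1/16*γ1234


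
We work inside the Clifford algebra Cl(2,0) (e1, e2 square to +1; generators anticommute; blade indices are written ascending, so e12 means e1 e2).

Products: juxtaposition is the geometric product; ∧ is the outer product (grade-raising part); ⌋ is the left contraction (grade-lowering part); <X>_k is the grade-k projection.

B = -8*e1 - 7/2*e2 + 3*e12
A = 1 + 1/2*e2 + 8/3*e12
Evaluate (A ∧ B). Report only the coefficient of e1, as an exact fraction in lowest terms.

step 1: -8*e1 - 7/2*e2 + 7*e12
Answer: -8


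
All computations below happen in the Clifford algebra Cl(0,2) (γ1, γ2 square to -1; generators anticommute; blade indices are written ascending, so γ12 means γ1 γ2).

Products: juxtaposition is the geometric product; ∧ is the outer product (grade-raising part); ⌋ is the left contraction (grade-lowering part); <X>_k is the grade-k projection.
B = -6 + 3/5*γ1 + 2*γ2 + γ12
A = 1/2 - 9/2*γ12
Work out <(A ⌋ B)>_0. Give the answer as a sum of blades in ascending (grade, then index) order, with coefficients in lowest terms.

step 1: 3/2 + 3/10*γ1 + γ2 + 1/2*γ12
step 2: 3/2
Answer: 3/2


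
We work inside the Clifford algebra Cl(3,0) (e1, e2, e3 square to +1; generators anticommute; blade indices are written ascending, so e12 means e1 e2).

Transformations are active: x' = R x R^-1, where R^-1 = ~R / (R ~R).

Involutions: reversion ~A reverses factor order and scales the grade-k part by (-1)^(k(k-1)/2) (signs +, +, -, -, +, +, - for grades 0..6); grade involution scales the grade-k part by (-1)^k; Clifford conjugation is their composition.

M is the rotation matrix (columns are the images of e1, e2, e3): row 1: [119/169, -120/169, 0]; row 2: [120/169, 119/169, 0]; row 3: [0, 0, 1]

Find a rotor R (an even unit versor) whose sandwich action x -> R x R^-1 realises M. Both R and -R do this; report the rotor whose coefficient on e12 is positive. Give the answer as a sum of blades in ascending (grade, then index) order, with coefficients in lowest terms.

Method: write R = a + b12*e12 + b13*e13 + b23*e23 with a^2 + b12^2 + b13^2 + b23^2 = 1 (so R^-1 = ~R). Expanding the columns R e_j ~R gives tr M = 4a^2 - 1 and, from the antisymmetric part, M21 - M12 = -4a*b12, M13 - M31 = 4a*b13, M32 - M23 = -4a*b23.
Here tr M = 407/169, so a^2 = (1 + tr M)/4 = 144/169 and a = ±12/13. Taking a = 12/13: M21 - M12 = 240/169, M13 - M31 = 0, M32 - M23 = 0, giving b12 = -5/13, b13 = 0, b23 = 0, i.e. R = 12/13 - 5/13*e12.
Its e12 coefficient is negative, so report the other preimage -R.
Answer: -12/13 + 5/13*e12. Sheet selection: the two-to-one cover makes ±R indistinguishable at the matrix level (trace 407/169), so uniqueness comes from the required sign on e12.


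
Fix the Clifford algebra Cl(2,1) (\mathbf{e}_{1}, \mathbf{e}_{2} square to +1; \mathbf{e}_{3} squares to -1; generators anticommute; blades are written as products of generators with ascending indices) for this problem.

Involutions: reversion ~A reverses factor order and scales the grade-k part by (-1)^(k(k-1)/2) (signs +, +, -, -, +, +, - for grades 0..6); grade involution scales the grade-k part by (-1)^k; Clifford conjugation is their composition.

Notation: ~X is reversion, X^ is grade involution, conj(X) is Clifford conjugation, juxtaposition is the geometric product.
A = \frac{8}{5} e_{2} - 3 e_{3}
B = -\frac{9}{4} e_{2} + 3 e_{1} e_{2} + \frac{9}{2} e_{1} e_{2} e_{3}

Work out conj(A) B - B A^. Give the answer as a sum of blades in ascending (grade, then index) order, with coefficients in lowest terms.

first term: \frac{18}{5} + \frac{24}{5} e_{1} - \frac{27}{2} e_{1} e_{2} + \frac{36}{5} e_{1} e_{3} + \frac{27}{4} e_{2} e_{3} + 9 e_{1} e_{2} e_{3}
second term: \frac{18}{5} - \frac{24}{5} e_{1} - \frac{27}{2} e_{1} e_{2} + \frac{36}{5} e_{1} e_{3} - \frac{27}{4} e_{2} e_{3} + 9 e_{1} e_{2} e_{3}
Answer: \frac{48}{5} e_{1} + \frac{27}{2} e_{2} e_{3}


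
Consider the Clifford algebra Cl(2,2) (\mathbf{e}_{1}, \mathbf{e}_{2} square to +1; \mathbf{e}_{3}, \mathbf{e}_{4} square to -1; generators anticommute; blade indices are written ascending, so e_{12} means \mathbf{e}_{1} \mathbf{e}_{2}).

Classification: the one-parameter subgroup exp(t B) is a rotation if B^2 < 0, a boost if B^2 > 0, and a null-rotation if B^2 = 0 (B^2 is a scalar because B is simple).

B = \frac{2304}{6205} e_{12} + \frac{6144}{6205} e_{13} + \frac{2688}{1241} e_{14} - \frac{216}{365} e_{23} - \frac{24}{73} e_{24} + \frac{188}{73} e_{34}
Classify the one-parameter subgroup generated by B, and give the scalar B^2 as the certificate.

B^2 term by term: the squares give (\frac{2304}{6205})^2*(e_{12})^2 + (\frac{6144}{6205})^2*(e_{13})^2 + (\frac{2688}{1241})^2*(e_{14})^2 + (-\frac{216}{365})^2*(e_{23})^2 + (-\frac{24}{73})^2*(e_{24})^2 + (\frac{188}{73})^2*(e_{34})^2 = \frac{5308416}{38502025}*(-1) + \frac{37748736}{38502025}*(+1) + \frac{7225344}{1540081}*(+1) + \frac{46656}{133225}*(+1) + \frac{576}{5329}*(+1) + \frac{35344}{5329}*(-1) = -\frac{16}{25} (each basis 2-blade squares to minus the product of its generators' squares); cross terms between blades sharing an index anticommute and cancel; the commuting (index-disjoint) pairs give grade-4 terms 2*c*c'*(blade product), which cancel blade by blade — e_{1234}: \frac{866304}{452965} + \frac{294912}{452965} - \frac{1161216}{452965} = 0 — confirming B is simple. So B^2 = -\frac{16}{25}.
Answer: rotation, certificate B^2 = -\frac{16}{25}. Certificate logic: -\frac{16}{25} is a conjugation-invariant scalar, so its sign fixes rotation versus boost versus null-rotation outright.


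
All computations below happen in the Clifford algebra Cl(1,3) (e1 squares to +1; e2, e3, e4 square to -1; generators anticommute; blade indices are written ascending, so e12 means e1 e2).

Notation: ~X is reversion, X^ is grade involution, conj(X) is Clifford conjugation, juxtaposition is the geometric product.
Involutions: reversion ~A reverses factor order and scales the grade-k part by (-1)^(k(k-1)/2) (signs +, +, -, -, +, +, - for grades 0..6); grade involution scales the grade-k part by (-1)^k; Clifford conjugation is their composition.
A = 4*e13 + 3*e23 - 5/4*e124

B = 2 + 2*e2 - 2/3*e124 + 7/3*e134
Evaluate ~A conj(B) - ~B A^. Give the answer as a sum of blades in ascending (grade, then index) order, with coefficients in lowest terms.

first term: 5/6 + 6*e3 - 28/3*e4 - 8*e13 - 5/2*e14 - 37/12*e23 - 8*e123 + 19/2*e124 + 2*e134 + 8/3*e234
second term: -5/6 - 6*e3 - 28/3*e4 + 8*e13 + 5/2*e14 + 107/12*e23 - 8*e123 - 9/2*e124 - 2*e134 - 8/3*e234
Answer: 5/3 + 12*e3 - 16*e13 - 5*e14 - 12*e23 + 14*e124 + 4*e134 + 16/3*e234


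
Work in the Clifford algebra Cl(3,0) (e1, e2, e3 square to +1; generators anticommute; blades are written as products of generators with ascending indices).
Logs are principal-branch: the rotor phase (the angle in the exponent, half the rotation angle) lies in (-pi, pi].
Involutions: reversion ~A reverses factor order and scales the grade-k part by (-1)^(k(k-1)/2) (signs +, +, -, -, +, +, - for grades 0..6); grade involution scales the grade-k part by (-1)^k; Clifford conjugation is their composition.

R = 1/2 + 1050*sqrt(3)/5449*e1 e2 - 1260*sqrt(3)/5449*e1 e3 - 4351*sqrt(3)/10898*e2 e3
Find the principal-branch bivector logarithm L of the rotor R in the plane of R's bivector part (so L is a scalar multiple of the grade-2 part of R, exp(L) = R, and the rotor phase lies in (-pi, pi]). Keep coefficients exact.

The scalar part of R is 1/2, which pins the rotor phase on the principal branch; dividing the bivector part by the sine of that phase recovers the unit plane, and L is the phase times that plane.
Concretely: cos(phase) = 1/2 gives phase = ±pi/3, and since phase/sin(phase) is even the sign is immaterial: L = (phase/sin(phase)) * <R>_2 = (2*sqrt(3)*pi/9) * <R>_2.
Answer: 700*pi/5449*e1 e2 - 840*pi/5449*e1 e3 - 4351*pi/16347*e2 e3


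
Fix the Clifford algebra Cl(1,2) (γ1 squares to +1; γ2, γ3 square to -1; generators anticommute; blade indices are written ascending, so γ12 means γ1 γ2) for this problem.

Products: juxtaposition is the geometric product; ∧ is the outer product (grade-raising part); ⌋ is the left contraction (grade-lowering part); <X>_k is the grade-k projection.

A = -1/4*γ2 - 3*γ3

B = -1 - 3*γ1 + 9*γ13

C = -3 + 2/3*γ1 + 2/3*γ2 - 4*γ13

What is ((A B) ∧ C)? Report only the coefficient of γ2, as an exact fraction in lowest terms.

step 1: -27*γ1 + 1/4*γ2 + 3*γ3 - 3/4*γ12 - 9*γ13 + 9/4*γ123
step 2: 81*γ1 - 3/4*γ2 - 9*γ3 - 191/12*γ12 + 25*γ13 - 2*γ23 + 1/4*γ123
Answer: -3/4


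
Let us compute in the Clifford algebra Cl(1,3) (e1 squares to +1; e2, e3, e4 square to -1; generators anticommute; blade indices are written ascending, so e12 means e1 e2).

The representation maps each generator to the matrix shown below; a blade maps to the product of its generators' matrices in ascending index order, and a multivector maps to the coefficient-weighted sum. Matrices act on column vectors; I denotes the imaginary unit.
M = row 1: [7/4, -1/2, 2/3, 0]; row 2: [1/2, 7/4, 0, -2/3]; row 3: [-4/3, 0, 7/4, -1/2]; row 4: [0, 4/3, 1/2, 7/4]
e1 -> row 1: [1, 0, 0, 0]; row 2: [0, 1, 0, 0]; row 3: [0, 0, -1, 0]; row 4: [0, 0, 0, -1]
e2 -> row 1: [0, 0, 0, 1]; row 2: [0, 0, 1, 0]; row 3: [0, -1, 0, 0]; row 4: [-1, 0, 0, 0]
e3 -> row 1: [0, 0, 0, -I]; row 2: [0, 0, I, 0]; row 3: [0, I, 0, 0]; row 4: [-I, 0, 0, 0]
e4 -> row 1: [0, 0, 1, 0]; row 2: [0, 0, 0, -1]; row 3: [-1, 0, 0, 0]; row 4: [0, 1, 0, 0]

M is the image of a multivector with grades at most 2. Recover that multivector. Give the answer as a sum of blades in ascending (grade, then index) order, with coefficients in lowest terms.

Method: the blade images are trace-orthogonal — tr(rho(e_A) rho(e_B)^-1) = 4 if A = B and 0 otherwise — and rho(e_A)^-1 = (e_A)^2 * rho(e_A) with (e_A)^2 = +1 or -1, so the coefficient of e_A in the preimage is (e_A)^2 * tr(M rho(e_A))/4.
Nonzero projections over blades of grade <= 2: 1: (1)^2 = +1, tr(M 1) = 7, coefficient 7/4; e4: (e4)^2 = -1, tr(M rho(e4)) = -4, coefficient 1; e14: (e14)^2 = +1, tr(M rho(e14)) = -4/3, coefficient -1/3; e24: (e24)^2 = -1, tr(M rho(e24)) = 2, coefficient -1/2. Every other blade of grade <= 2 projects to 0.
Answer: 7/4 + e4 - 1/3*e14 - 1/2*e24


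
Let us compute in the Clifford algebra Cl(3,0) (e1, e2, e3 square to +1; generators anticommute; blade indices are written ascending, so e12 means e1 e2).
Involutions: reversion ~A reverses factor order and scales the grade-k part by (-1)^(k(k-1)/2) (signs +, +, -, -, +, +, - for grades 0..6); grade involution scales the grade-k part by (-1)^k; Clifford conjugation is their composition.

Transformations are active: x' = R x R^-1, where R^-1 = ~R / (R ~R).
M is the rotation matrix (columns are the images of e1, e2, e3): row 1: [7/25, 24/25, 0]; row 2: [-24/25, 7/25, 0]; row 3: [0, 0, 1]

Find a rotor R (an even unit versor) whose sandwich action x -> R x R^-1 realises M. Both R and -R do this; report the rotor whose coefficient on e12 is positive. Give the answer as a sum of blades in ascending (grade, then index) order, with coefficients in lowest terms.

Method: write R = a + b12*e12 + b13*e13 + b23*e23 with a^2 + b12^2 + b13^2 + b23^2 = 1 (so R^-1 = ~R). Expanding the columns R e_j ~R gives tr M = 4a^2 - 1 and, from the antisymmetric part, M21 - M12 = -4a*b12, M13 - M31 = 4a*b13, M32 - M23 = -4a*b23.
Here tr M = 39/25, so a^2 = (1 + tr M)/4 = 16/25 and a = ±4/5. Taking a = 4/5: M21 - M12 = -48/25, M13 - M31 = 0, M32 - M23 = 0, giving b12 = 3/5, b13 = 0, b23 = 0, i.e. R = 4/5 + 3/5*e12.
Its e12 coefficient is already positive.
Answer: 4/5 + 3/5*e12. Note: both R and -R realise this M (trace 39/25); the covering map identifies them, and the e12-coefficient sign is the tie-breaker.


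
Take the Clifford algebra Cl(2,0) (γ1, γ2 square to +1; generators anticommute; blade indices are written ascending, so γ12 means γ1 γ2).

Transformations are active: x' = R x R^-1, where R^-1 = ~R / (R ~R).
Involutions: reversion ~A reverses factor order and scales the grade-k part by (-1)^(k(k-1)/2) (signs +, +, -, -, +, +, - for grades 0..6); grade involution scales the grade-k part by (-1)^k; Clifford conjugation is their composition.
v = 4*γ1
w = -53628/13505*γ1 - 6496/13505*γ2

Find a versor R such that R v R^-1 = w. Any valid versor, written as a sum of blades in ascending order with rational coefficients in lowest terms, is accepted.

Construction: equal norms (both 16) license R = v + w = 392/13505*γ1 - 6496/13505*γ2 — nothing changes along that direction, while (v - w)/2 changes sign, so v maps onto w.
Answer: 392/13505*γ1 - 6496/13505*γ2


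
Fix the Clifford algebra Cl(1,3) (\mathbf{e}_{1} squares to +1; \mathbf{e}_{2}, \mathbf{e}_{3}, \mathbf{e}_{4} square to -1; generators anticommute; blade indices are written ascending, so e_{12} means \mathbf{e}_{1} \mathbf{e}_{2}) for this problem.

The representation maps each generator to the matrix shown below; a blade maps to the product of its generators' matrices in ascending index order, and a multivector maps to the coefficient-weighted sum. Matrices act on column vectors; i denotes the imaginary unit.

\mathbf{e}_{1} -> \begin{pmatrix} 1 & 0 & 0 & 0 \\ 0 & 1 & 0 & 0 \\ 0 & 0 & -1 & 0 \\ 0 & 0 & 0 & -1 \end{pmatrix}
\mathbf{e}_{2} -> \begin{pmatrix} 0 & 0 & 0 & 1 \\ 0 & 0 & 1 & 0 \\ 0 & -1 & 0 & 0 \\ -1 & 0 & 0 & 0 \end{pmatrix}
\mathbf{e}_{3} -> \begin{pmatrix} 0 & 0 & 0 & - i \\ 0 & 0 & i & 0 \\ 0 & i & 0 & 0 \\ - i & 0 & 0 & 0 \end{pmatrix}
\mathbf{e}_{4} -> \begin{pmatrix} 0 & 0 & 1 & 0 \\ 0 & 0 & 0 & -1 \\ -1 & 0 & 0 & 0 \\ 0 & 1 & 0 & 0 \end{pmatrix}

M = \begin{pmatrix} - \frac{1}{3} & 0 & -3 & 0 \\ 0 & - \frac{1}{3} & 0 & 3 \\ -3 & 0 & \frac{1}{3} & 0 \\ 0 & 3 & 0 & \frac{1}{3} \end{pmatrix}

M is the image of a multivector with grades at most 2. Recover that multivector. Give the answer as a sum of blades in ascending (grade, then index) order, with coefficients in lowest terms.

Method: the blade images are trace-orthogonal — tr(rho(e_A) rho(e_B)^-1) = 4 if A = B and 0 otherwise — and rho(e_A)^-1 = (e_A)^2 * rho(e_A) with (e_A)^2 = +1 or -1, so the coefficient of e_A in the preimage is (e_A)^2 * tr(M rho(e_A))/4.
Nonzero projections over blades of grade <= 2: e_{1}: (e_{1})^2 = +1, tr(M rho(e_{1})) = - \frac{4}{3}, coefficient -\frac{1}{3}; e_{14}: (e_{14})^2 = +1, tr(M rho(e_{14})) = -12, coefficient -3. Every other blade of grade <= 2 projects to 0.
Answer: -\frac{1}{3} e_{1} - 3 e_{14}


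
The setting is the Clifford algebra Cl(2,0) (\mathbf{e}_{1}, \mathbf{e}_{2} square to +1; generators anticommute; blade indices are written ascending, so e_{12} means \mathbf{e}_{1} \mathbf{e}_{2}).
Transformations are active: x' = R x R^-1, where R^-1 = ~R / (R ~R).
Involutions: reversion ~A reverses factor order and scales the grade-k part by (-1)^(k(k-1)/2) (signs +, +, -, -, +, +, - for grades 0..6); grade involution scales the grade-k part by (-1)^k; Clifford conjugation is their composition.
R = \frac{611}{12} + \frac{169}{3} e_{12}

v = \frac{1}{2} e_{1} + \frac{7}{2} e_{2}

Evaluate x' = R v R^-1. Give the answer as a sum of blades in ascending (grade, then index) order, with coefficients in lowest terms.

~R = \frac{611}{12} - \frac{169}{3} e_{12}, and R ~R = \frac{830297}{144}, so R^-1 = ~R / (\frac{830297}{144}).
R v = \frac{1781}{8} e_{1} + \frac{3601}{24} e_{2}
Answer: \frac{33721}{9826} e_{1} - \frac{8353}{9826} e_{2}


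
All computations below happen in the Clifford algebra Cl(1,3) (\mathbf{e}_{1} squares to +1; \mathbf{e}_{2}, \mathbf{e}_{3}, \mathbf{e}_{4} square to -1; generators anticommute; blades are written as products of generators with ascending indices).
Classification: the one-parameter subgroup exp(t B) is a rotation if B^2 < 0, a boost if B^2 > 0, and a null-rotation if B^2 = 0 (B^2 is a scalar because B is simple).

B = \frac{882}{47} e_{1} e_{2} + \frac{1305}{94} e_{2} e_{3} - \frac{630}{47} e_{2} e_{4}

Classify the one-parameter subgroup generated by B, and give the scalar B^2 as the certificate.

B^2 term by term: the squares give (\frac{882}{47})^2*(e_{1} e_{2})^2 + (\frac{1305}{94})^2*(e_{2} e_{3})^2 + (-\frac{630}{47})^2*(e_{2} e_{4})^2 = \frac{777924}{2209}*(+1) + \frac{1703025}{8836}*(-1) + \frac{396900}{2209}*(-1) = -\frac{81}{4} (each basis 2-blade squares to minus the product of its generators' squares); cross terms between blades sharing an index anticommute and cancel. So B^2 = -\frac{81}{4}.
Answer: rotation, certificate B^2 = -\frac{81}{4}. The invariant at work: B^2 = -\frac{81}{4} is unchanged by conjugation, hence its sign classifies the subgroup whatever basis B is written in.


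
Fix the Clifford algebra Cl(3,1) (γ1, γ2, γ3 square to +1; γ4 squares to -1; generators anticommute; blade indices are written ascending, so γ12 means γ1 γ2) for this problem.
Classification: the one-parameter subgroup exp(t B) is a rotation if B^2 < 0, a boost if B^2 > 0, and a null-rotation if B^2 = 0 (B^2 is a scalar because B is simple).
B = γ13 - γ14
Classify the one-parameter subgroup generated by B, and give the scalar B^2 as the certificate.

B^2 term by term: the squares give (1)^2*(γ13)^2 + (-1)^2*(γ14)^2 = 1*(-1) + 1*(+1) = 0 (each basis 2-blade squares to minus the product of its generators' squares); cross terms between blades sharing an index anticommute and cancel. So B^2 = 0.
Answer: null-rotation, certificate B^2 = 0. B^2 = 0 is basis-independent, so its sign is the whole story.


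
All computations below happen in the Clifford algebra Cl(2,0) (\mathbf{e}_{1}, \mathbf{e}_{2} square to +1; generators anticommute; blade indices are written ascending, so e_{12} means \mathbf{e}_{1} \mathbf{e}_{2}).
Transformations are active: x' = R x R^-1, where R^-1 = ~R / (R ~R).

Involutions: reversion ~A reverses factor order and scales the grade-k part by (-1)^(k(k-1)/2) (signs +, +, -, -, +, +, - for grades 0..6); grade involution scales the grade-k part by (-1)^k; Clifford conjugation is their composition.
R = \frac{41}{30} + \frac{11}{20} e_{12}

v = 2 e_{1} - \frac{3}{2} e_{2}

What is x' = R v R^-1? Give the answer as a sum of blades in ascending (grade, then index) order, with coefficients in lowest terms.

~R = \frac{41}{30} - \frac{11}{20} e_{12}, and R ~R = \frac{7813}{3600}, so R^-1 = ~R / (\frac{7813}{3600}).
R v = \frac{229}{120} e_{1} - \frac{63}{20} e_{2}
Answer: \frac{3152}{7813} e_{1} - \frac{38553}{15626} e_{2}


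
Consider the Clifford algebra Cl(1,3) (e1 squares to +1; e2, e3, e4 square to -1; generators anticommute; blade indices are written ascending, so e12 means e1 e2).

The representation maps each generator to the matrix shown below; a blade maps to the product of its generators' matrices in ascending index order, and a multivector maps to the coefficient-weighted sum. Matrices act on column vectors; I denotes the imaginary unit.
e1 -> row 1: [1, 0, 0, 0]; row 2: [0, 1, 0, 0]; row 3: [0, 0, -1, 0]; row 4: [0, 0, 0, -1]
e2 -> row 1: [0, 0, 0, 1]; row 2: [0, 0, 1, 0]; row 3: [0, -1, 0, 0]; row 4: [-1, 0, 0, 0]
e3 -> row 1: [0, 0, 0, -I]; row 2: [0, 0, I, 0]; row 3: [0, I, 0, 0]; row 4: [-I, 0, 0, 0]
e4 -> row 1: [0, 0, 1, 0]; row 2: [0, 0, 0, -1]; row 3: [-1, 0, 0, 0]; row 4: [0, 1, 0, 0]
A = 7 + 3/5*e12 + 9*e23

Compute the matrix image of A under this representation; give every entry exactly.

Bivector images (products of the table entries): rho(e12) = rho(e1)rho(e2) = row 1: [0, 0, 0, 1]; row 2: [0, 0, 1, 0]; row 3: [0, 1, 0, 0]; row 4: [1, 0, 0, 0]; rho(e23) = rho(e2)rho(e3) = row 1: [-I, 0, 0, 0]; row 2: [0, I, 0, 0]; row 3: [0, 0, -I, 0]; row 4: [0, 0, 0, I].
M = (7)*1 + (3/5)*rho(e12) + (9)*rho(e23), summed entrywise (1 is the identity matrix):
Answer: row 1: [7 - 9*I, 0, 0, 3/5]; row 2: [0, 7 + 9*I, 3/5, 0]; row 3: [0, 3/5, 7 - 9*I, 0]; row 4: [3/5, 0, 0, 7 + 9*I]


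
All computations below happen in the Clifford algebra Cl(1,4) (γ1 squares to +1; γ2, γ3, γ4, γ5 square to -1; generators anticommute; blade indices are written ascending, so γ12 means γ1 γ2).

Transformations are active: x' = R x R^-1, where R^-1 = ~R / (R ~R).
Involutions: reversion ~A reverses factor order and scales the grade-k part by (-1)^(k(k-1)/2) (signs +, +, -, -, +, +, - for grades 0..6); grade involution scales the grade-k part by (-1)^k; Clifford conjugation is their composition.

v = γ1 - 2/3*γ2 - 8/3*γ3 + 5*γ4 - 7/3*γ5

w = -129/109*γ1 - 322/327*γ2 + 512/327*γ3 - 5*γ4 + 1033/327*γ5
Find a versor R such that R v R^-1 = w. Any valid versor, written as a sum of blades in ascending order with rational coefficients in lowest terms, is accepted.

Since q(v) = q(w) = -37, the sum R = v + w = -20/109*γ1 - 180/109*γ2 - 120/109*γ3 + 90/109*γ5 does the job whenever invertible.
Answer: -20/109*γ1 - 180/109*γ2 - 120/109*γ3 + 90/109*γ5


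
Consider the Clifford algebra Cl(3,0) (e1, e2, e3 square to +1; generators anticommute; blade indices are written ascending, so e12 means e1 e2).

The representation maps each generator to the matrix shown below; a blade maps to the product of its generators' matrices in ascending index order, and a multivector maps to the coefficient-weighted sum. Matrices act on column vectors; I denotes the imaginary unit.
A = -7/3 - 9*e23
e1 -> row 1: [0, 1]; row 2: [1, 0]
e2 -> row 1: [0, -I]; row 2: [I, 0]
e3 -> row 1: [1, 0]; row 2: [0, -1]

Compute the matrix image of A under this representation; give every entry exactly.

Bivector images (products of the table entries): rho(e23) = rho(e2)rho(e3) = row 1: [0, I]; row 2: [I, 0].
M = (-7/3)*1 + (-9)*rho(e23), summed entrywise (1 is the identity matrix):
Answer: row 1: [-7/3, -9*I]; row 2: [-9*I, -7/3]


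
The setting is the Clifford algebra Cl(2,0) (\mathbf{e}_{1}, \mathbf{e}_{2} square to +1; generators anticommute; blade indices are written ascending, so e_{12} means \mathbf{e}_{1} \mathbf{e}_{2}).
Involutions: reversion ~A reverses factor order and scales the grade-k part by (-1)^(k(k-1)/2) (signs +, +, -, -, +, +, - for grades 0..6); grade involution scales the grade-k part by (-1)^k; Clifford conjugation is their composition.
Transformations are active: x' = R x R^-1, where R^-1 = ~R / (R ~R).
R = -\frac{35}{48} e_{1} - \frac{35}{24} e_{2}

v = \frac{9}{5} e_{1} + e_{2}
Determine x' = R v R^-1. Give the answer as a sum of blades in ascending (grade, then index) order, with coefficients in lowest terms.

~R = -\frac{35}{48} e_{1} - \frac{35}{24} e_{2}, and R ~R = \frac{6125}{2304}, so R^-1 = ~R / (\frac{6125}{2304}).
R v = -\frac{133}{48} + \frac{91}{48} e_{12}
Answer: -\frac{7}{25} e_{1} + \frac{51}{25} e_{2}


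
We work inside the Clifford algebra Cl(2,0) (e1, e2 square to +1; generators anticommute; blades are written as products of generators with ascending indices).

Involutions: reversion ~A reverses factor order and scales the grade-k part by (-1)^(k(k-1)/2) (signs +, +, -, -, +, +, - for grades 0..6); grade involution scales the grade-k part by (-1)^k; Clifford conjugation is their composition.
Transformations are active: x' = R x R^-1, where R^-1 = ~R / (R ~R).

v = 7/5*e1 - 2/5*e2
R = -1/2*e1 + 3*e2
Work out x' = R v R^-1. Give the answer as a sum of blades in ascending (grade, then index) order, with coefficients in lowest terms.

~R = -1/2*e1 + 3*e2, and R ~R = 37/4, so R^-1 = ~R / (37/4).
R v = -19/10 - 4*e1 e2
Answer: -221/185*e1 - 154/185*e2


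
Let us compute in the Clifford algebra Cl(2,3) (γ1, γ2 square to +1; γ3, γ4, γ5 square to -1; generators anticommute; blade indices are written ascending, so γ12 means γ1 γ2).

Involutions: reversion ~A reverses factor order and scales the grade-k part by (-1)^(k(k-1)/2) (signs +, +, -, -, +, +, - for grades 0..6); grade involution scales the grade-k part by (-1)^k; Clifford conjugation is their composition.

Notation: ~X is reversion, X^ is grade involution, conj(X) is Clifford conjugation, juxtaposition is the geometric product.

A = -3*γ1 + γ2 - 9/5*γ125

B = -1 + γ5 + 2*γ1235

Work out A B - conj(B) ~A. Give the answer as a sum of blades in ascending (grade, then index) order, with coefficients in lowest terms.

first term: 3*γ1 - γ2 + 18/5*γ3 + 9/5*γ12 - 3*γ15 + γ25 + 9/5*γ125 - 2*γ135 - 6*γ235
second term: 3*γ1 - γ2 + 18/5*γ3 + 9/5*γ12 - 3*γ15 + γ25 - 9/5*γ125 + 2*γ135 + 6*γ235
Answer: 18/5*γ125 - 4*γ135 - 12*γ235


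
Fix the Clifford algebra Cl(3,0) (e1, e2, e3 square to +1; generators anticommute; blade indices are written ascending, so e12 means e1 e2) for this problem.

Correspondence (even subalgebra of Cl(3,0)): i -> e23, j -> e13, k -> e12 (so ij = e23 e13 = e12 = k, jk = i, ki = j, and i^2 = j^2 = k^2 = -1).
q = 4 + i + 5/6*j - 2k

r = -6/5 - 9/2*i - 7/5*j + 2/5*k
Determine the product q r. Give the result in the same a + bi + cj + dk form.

In blades: q = 4 - 2*e12 + 5/6*e13 + e23, r = -6/5 + 2/5*e12 - 7/5*e13 - 9/2*e23.
Distribute q over r term by term (generator squares from the signature, products reordered to ascending indices): (4)*r = -24/5 + 8/5*e12 - 28/5*e13 - 18*e23; (-2*e12)*r = 4/5 + 12/5*e12 + 9*e13 - 14/5*e23; (5/6*e13)*r = 7/6 + 15/4*e12 - e13 + 1/3*e23; (e23)*r = 9/2 - 7/5*e12 - 2/5*e13 - 6/5*e23.
Sum: 5/3 + 127/20*e12 + 2*e13 - 65/3*e23; translating back through the correspondence:
Answer: 5/3 - 65/3*i + 2j + 127/20*k


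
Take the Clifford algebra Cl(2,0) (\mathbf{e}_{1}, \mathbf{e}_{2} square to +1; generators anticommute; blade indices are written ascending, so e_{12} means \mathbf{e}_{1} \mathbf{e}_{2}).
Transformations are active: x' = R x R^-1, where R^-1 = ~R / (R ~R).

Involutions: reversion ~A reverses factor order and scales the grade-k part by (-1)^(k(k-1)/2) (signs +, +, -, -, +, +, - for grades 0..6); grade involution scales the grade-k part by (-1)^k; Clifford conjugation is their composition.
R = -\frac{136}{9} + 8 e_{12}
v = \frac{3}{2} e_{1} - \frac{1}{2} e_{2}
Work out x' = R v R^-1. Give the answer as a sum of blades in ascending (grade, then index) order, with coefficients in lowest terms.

~R = -\frac{136}{9} - 8 e_{12}, and R ~R = \frac{23680}{81}, so R^-1 = ~R / (\frac{23680}{81}).
R v = -\frac{80}{3} e_{1} - \frac{40}{9} e_{2}
Answer: \frac{93}{74} e_{1} + \frac{71}{74} e_{2}


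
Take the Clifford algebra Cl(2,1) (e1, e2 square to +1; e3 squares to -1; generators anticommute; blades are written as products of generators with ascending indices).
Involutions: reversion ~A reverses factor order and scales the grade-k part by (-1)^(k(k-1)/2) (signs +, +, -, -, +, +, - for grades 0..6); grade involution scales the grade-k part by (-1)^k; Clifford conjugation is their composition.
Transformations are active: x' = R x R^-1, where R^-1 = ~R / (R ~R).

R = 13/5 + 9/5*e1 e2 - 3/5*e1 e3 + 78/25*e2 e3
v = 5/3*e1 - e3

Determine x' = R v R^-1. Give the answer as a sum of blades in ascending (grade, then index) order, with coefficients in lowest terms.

~R = 13/5 - 9/5*e1 e2 + 3/5*e1 e3 - 78/25*e2 e3, and R ~R = -59/625, so R^-1 = ~R / (-59/625).
R v = 56/15*e1 + 3/25*e2 - 8/5*e3 + 17/5*e1 e2 e3
Answer: 3085/177*e1 + 2160/59*e2 - 2391/59*e3


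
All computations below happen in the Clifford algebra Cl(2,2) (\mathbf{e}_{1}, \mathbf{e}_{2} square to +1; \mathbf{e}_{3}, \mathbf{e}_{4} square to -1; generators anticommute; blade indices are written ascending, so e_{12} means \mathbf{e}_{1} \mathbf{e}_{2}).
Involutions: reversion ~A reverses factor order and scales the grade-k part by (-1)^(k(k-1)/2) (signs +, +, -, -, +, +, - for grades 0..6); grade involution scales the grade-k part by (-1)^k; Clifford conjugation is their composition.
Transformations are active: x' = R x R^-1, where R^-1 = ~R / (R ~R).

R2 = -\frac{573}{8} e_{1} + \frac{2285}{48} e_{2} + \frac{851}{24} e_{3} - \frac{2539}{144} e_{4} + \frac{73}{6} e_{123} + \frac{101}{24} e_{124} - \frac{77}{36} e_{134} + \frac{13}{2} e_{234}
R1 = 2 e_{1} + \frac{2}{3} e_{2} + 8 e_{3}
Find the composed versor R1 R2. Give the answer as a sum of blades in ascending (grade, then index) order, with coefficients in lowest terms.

Distribute over the terms of R1 (each basis-blade product reordered to ascending indices, repeated generators contracted through their squares):
(2 e_{1}) R2 = -\frac{573}{4} + \frac{2285}{24} e_{12} + \frac{851}{12} e_{13} - \frac{2539}{72} e_{14} + \frac{73}{3} e_{23} + \frac{101}{12} e_{24} - \frac{77}{18} e_{34} + 13 e_{1234}
(\frac{2}{3} e_{2}) R2 = \frac{2285}{72} + \frac{191}{4} e_{12} - \frac{73}{9} e_{13} - \frac{101}{36} e_{14} + \frac{851}{36} e_{23} - \frac{2539}{216} e_{24} + \frac{13}{3} e_{34} + \frac{77}{54} e_{1234}
(8 e_{3}) R2 = -\frac{851}{3} - \frac{292}{3} e_{12} + 573 e_{13} - \frac{154}{9} e_{14} - \frac{2285}{6} e_{23} + 52 e_{24} - \frac{2539}{18} e_{34} + \frac{101}{3} e_{1234}
Summing the partial products and collecting blades:
Answer: -\frac{28453}{72} + \frac{365}{8} e_{12} + \frac{22889}{36} e_{13} - \frac{3973}{72} e_{14} - \frac{11983}{36} e_{23} + \frac{10511}{216} e_{24} - 141 e_{34} + \frac{2597}{54} e_{1234}


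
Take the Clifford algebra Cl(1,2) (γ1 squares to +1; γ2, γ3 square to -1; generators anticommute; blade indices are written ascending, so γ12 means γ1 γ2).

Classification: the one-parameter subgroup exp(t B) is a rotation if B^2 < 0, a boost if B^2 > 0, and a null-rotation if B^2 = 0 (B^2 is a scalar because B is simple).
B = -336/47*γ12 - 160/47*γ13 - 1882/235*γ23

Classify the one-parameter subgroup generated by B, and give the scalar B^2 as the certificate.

B^2 term by term: the squares give (-336/47)^2*(γ12)^2 + (-160/47)^2*(γ13)^2 + (-1882/235)^2*(γ23)^2 = 112896/2209*(+1) + 25600/2209*(+1) + 3541924/55225*(-1) = -36/25 (each basis 2-blade squares to minus the product of its generators' squares); cross terms between blades sharing an index anticommute and cancel. So B^2 = -36/25.
Answer: rotation, certificate B^2 = -36/25. The class reads off the invariant scalar -36/25 directly.


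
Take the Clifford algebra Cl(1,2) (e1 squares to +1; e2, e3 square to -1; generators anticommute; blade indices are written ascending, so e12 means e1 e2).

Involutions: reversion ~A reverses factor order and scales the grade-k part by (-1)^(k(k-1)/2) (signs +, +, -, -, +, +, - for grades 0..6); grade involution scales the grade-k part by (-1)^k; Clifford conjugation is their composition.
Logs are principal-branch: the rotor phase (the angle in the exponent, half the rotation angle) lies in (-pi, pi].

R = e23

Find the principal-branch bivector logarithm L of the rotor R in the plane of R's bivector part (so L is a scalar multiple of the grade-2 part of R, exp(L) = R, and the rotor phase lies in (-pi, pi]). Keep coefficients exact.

The scalar part of R is 0, and that scalar determines the rotor phase on the principal branch; recovering the unit plane as bivector-part over sine of the phase gives L = phase * plane.
Concretely: cos(phase) = 0 gives phase = ±pi/2, and since phase/sin(phase) is even the sign is immaterial: L = (phase/sin(phase)) * <R>_2 = (pi/2) * <R>_2.
Answer: pi/2*e23


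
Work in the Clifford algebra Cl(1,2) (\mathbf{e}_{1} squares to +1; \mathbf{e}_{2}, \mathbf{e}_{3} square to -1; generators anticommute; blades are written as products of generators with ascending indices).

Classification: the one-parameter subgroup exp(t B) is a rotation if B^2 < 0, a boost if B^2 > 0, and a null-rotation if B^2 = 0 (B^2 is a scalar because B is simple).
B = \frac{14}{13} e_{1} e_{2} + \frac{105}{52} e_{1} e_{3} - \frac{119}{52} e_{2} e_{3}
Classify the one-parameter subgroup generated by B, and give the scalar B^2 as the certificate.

B^2 term by term: the squares give (\frac{14}{13})^2*(e_{1} e_{2})^2 + (\frac{105}{52})^2*(e_{1} e_{3})^2 + (-\frac{119}{52})^2*(e_{2} e_{3})^2 = \frac{196}{169}*(+1) + \frac{11025}{2704}*(+1) + \frac{14161}{2704}*(-1) = 0 (each basis 2-blade squares to minus the product of its generators' squares); cross terms between blades sharing an index anticommute and cancel. So B^2 = 0.
Answer: null-rotation, certificate B^2 = 0. The invariant at work: B^2 = 0 is unchanged by conjugation, hence its sign classifies the subgroup whatever basis B is written in.
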